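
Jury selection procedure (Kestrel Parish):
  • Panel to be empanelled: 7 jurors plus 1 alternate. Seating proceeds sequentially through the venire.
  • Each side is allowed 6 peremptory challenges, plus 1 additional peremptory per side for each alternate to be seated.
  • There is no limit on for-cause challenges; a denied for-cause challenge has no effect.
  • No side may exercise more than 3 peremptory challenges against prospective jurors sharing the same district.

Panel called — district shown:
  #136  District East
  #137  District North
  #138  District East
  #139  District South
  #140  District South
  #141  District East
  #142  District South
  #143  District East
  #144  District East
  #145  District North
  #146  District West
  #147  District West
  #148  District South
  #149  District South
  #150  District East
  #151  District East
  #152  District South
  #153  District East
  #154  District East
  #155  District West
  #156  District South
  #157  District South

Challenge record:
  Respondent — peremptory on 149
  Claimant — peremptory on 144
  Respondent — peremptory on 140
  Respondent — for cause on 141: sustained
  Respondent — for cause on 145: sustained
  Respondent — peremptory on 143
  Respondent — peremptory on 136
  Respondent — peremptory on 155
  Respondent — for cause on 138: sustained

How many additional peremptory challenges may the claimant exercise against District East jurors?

2

Claimant peremptories so far: #144 — 1 of 7 used, 6 left overall.
Against District East: #144 — 1 used; per-district cap 3 leaves 2.
Binding limit: min(6, 2) = 2.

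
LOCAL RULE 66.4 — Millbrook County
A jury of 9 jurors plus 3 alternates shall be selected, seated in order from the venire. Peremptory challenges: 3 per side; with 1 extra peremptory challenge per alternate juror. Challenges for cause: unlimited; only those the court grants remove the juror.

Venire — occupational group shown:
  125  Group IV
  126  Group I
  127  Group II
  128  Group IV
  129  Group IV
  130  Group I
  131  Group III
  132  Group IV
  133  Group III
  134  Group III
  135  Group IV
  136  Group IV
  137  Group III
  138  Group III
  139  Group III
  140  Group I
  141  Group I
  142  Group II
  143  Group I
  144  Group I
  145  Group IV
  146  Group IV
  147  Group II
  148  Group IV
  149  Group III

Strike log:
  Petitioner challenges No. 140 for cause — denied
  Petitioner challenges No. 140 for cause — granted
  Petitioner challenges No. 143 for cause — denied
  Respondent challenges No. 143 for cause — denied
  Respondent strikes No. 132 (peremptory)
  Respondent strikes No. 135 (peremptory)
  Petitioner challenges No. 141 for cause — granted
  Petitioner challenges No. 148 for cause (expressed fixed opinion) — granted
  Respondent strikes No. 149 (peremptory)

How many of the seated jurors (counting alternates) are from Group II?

1

Removed: #132, #135, #140, #141, #148, #149.
Seated (12 incl. alternates): #125, #126, #127, #128, #129, #130, #131, #133, #134, #136, #137, #138.
Of those, in Group II: #127 → 1.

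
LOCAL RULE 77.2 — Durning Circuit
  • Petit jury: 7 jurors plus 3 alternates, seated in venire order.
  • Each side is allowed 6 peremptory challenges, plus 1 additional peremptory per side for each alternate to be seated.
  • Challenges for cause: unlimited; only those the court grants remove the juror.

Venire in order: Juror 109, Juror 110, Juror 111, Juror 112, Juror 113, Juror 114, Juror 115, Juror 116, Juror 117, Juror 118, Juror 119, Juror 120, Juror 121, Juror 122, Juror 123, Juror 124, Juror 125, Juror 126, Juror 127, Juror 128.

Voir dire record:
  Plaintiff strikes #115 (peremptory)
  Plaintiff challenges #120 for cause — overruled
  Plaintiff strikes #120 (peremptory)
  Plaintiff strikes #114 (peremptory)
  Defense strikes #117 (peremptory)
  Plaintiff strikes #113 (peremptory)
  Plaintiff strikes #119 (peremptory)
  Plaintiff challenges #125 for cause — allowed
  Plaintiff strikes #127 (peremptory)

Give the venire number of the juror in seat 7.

Removed: #113, #114, #115, #117, #119, #120, #125, #127.
Seating in order: seats 1–7 → #109, #110, #111, #112, #116, #118, #121; alternates → #122, #123, #124.
So seat 7 is #121.

121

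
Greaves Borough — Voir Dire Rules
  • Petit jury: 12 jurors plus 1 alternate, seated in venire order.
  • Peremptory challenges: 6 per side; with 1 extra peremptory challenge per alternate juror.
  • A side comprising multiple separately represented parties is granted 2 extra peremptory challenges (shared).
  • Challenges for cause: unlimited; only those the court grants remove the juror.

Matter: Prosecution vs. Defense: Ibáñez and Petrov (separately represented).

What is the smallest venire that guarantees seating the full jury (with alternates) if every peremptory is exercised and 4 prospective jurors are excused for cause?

Seats to fill: 12 + 1 alternates = 13.
Peremptories — Prosecution: 6 + 1×1 = 7; Defense: 6 + 1×1 + 2 = 9; total 16.
For-cause removals: 4.
Minimum venire: 13 + 16 + 4 = 33.

33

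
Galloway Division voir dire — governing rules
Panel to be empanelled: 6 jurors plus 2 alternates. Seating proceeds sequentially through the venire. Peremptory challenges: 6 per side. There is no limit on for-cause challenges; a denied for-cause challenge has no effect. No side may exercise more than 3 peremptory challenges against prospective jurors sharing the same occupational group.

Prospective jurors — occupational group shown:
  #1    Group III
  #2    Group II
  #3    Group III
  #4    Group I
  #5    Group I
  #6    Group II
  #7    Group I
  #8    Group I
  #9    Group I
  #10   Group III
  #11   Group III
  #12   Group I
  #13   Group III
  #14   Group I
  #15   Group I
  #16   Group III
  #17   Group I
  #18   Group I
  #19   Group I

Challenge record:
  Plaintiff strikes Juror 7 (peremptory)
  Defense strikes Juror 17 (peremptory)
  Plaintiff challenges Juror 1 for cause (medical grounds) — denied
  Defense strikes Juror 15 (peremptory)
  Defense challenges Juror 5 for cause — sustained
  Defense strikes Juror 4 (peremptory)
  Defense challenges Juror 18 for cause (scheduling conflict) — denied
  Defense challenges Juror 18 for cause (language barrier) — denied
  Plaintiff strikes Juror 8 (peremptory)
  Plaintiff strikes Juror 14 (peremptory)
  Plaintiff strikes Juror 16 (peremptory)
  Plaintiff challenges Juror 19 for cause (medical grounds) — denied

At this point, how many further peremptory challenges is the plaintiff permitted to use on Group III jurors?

Plaintiff peremptories so far: #7, #8, #14, #16 — 4 of 6 used, 2 left overall.
Against Group III: #16 — 1 used; per-group cap 3 leaves 2.
Binding limit: min(2, 2) = 2.

2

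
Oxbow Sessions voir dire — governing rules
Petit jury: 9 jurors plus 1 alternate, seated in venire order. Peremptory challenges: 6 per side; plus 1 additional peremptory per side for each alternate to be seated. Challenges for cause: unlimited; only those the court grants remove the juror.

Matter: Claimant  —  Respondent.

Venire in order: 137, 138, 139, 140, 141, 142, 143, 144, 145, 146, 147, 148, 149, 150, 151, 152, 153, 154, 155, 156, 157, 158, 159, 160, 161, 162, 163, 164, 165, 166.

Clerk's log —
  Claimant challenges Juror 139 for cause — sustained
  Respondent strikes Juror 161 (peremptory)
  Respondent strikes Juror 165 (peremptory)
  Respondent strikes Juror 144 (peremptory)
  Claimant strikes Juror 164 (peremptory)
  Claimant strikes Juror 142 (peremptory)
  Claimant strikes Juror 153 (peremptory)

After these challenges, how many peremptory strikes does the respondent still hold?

4

Respondent allotment: 6 base + 1 × 1 alternate = 7.
Respondent peremptories used: #161, #165, #144 — 3.
Remaining: 7 − 3 = 4.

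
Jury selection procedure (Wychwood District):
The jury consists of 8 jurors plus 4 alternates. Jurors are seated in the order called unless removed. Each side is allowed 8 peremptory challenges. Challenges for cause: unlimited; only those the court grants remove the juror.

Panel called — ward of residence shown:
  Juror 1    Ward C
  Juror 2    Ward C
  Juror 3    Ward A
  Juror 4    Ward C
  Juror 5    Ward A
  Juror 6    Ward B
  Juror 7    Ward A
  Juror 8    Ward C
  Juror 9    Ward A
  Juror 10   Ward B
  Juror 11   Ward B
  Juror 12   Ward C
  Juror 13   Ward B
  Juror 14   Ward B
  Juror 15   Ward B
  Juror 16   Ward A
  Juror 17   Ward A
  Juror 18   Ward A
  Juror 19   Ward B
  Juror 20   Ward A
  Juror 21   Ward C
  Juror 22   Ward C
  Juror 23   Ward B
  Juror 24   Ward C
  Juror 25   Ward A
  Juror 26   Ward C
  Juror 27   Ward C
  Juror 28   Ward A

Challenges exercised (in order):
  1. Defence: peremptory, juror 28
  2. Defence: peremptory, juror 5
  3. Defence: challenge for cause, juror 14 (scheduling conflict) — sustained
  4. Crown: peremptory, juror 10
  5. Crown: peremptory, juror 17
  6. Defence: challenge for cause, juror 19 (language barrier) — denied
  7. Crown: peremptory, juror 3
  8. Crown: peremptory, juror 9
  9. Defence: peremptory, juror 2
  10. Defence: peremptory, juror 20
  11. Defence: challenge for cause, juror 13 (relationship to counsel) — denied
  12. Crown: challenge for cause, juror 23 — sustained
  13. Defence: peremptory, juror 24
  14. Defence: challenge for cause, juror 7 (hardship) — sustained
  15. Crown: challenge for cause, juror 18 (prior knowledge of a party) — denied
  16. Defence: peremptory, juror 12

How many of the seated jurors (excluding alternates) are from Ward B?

Removed: #2, #3, #5, #7, #9, #10, #12, #14, #17, #20, #23, #24, #28.
Seated jurors 1–8: #1, #4, #6, #8, #11, #13, #15, #16 (alternates #18, #19, #21, #22 not counted).
Of those, in Ward B: #6, #11, #13, #15 → 4.

4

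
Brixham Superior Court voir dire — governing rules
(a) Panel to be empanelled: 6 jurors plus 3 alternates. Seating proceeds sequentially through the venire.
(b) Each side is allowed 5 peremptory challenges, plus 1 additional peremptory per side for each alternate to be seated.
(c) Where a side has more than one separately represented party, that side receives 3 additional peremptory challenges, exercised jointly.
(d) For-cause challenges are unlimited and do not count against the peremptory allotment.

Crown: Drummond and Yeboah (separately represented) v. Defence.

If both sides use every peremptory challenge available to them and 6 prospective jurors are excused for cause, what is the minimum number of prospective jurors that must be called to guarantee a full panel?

Seats to fill: 6 + 3 alternates = 9.
Peremptories — Crown: 5 + 1×3 + 3 = 11; Defence: 5 + 1×3 = 8; total 19.
For-cause removals: 6.
Minimum venire: 9 + 19 + 6 = 34.

34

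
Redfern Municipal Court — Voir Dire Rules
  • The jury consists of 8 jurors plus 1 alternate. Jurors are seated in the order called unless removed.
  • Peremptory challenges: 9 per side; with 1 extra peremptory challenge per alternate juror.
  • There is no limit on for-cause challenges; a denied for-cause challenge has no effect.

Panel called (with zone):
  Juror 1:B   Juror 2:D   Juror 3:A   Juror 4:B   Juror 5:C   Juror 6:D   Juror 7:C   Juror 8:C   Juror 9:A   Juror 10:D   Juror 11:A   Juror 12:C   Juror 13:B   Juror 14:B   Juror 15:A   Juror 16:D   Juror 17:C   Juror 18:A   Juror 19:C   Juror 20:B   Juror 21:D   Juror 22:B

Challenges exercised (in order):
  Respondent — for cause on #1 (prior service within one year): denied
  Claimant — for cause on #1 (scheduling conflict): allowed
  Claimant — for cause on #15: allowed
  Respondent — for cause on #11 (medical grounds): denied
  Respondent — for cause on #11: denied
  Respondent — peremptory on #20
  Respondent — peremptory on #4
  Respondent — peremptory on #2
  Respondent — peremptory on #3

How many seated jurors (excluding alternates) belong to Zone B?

Removed: #1, #2, #3, #4, #15, #20.
Seated jurors 1–8: #5, #6, #7, #8, #9, #10, #11, #12 (alternates #13 not counted).
None of those are in Zone B → 0.

0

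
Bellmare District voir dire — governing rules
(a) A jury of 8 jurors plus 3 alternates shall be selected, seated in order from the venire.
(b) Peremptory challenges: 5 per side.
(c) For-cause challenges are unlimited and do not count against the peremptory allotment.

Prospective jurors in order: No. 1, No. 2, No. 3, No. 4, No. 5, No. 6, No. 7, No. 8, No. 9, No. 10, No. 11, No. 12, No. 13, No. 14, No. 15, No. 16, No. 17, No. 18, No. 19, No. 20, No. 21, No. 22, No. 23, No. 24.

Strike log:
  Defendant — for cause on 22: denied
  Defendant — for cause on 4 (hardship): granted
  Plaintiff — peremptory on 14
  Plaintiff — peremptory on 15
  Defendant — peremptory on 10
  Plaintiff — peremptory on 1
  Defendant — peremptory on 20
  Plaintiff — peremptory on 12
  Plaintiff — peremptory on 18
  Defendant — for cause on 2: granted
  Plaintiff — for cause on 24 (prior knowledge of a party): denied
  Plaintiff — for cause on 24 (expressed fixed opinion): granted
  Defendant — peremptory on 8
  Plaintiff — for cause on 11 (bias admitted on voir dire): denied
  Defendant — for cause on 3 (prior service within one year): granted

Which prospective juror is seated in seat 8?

17

Removed: #1, #2, #3, #4, #8, #10, #12, #14, #15, #18, #20, #24. (#11, #22 stay — for-cause denied.)
Filling seats in venire order through position 8: #5, #6, #7, #9, #11, #13, #16, #17.
So seat 8 is #17.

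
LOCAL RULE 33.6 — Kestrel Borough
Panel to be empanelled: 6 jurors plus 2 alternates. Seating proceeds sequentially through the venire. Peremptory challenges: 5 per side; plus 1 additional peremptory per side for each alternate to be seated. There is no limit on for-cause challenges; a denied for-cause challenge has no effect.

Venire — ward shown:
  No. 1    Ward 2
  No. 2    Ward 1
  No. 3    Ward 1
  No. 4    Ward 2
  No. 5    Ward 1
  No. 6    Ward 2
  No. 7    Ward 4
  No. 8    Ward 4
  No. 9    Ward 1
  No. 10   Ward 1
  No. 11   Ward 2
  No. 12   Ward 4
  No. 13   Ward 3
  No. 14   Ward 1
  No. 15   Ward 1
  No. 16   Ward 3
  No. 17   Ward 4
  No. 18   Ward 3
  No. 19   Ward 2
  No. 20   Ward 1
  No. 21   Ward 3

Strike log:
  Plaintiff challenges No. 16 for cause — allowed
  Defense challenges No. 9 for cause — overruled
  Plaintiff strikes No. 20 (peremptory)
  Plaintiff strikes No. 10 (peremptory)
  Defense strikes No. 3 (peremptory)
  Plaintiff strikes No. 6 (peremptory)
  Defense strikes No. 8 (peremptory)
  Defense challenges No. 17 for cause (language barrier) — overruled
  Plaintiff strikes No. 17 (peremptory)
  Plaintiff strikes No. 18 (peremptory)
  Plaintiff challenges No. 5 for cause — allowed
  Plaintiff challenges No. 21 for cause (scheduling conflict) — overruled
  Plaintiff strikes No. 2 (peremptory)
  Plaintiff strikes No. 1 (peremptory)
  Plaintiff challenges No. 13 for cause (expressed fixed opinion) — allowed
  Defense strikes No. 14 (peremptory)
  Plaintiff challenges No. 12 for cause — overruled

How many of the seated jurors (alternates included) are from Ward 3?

Removed: #1, #2, #3, #5, #6, #8, #10, #13, #14, #16, #17, #18, #20.
Seated (8 incl. alternates): #4, #7, #9, #11, #12, #15, #19, #21.
Of those, in Ward 3: #21 → 1.

1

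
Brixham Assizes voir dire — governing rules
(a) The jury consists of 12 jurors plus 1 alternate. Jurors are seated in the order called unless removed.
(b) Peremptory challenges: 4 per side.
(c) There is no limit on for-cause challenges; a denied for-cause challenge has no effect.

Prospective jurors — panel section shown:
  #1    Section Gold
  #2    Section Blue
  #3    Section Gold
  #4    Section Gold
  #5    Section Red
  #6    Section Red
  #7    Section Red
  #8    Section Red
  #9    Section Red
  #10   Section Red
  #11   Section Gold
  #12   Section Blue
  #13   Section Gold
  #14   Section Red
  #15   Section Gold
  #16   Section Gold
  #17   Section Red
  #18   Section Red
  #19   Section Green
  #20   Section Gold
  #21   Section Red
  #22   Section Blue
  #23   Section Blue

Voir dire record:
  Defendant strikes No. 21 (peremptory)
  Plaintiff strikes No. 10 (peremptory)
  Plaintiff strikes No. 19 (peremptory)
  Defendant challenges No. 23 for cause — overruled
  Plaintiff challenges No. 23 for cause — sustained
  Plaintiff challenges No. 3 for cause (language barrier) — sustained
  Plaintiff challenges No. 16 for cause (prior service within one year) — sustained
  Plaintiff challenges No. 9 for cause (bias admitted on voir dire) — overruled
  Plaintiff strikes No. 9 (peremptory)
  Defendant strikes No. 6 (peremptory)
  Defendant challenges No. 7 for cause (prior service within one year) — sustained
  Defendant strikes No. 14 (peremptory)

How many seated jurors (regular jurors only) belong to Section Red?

Removed: #3, #6, #7, #9, #10, #14, #16, #19, #21, #23.
Seated jurors 1–12: #1, #2, #4, #5, #8, #11, #12, #13, #15, #17, #18, #20 (alternates #22 not counted).
Of those, in Section Red: #5, #8, #17, #18 → 4.

4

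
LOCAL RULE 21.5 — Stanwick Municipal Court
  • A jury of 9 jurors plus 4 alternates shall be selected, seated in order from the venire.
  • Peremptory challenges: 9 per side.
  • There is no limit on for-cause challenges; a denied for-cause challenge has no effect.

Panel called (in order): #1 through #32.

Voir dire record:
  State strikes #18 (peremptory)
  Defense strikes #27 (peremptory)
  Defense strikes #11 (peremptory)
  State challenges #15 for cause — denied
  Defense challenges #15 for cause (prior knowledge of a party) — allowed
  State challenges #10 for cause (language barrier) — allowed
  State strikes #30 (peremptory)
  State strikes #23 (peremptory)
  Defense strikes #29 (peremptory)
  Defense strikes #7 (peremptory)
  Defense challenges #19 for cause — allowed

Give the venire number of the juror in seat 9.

12

Removed: #7, #10, #11, #15, #18, #19, #23, #27, #29, #30.
Seating in order: seats 1–9 → #1, #2, #3, #4, #5, #6, #8, #9, #12; alternates → #13, #14, #16, #17.
So seat 9 is #12.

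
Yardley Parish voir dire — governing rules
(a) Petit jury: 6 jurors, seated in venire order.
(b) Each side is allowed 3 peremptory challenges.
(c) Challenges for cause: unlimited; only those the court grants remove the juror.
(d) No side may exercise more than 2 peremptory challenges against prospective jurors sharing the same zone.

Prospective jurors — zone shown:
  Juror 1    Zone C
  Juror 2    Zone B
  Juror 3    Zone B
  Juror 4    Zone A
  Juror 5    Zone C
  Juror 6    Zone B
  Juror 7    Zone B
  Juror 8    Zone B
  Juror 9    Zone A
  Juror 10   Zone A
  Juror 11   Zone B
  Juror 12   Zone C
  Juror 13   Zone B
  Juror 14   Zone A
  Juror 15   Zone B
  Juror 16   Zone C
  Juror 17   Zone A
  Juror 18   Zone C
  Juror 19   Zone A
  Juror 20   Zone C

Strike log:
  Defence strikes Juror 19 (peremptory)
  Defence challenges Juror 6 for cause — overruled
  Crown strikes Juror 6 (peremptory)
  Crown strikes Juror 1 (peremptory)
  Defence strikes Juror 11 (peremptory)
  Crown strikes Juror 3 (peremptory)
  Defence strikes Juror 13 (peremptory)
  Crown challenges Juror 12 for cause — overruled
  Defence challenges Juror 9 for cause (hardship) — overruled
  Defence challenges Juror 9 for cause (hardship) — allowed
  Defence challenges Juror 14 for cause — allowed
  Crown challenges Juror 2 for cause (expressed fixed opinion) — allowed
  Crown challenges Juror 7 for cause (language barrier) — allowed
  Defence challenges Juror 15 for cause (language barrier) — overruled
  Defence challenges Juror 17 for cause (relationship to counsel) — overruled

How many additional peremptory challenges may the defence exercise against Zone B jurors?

Defence peremptories so far: #19, #11, #13 — 3 of 3 used, 0 left overall.
Against Zone B: #11, #13 — 2 used; per-zone cap 2 leaves 0.
Binding limit: min(0, 0) = 0.

0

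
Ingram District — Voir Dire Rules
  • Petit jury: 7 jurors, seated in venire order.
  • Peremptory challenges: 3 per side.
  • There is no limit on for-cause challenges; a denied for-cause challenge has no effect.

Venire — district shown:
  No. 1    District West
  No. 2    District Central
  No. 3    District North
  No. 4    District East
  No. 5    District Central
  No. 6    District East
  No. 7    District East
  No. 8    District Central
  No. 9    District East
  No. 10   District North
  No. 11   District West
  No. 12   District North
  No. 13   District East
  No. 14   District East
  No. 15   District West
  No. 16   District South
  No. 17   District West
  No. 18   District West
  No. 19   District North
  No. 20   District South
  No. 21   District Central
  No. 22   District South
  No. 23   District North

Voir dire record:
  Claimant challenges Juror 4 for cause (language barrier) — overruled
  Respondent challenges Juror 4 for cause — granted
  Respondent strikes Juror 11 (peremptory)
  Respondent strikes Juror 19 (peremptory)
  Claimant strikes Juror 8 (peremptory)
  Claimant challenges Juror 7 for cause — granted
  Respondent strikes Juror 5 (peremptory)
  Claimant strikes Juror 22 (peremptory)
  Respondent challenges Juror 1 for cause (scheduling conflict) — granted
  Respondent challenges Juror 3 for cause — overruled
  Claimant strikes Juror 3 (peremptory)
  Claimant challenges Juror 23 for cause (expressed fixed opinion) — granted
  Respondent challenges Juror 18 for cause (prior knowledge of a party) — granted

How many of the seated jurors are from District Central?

Removed: #1, #3, #4, #5, #7, #8, #11, #18, #19, #22, #23.
Seated jurors 1–7: #2, #6, #9, #10, #12, #13, #14.
Of those, in District Central: #2 → 1.

1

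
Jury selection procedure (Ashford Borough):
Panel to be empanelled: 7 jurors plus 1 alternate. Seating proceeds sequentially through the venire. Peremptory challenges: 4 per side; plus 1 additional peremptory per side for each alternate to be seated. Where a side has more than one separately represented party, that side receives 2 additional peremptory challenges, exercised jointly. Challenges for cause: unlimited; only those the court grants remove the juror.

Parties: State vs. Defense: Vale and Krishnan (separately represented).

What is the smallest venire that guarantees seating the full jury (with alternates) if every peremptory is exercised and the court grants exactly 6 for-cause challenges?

Seats to fill: 7 + 1 alternates = 8.
Peremptories — State: 4 + 1×1 = 5; Defense: 4 + 1×1 + 2 = 7; total 12.
For-cause removals: 6.
Minimum venire: 8 + 12 + 6 = 26.

26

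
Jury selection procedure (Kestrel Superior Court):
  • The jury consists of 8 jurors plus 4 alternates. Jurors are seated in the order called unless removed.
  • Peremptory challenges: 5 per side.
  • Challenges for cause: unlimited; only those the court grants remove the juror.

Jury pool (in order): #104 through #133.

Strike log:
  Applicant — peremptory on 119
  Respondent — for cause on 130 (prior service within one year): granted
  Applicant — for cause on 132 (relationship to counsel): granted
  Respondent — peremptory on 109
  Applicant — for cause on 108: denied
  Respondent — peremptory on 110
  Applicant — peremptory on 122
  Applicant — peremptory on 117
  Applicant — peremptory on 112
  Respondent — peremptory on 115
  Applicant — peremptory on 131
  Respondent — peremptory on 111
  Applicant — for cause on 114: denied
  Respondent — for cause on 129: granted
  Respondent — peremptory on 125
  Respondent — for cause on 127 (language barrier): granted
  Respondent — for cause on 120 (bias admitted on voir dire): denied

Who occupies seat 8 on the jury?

116

Removed: #109, #110, #111, #112, #115, #117, #119, #122, #125, #127, #129, #130, #131, #132. (#108, #114, #120 stay — for-cause denied.)
Seating in order: seats 1–8 → #104, #105, #106, #107, #108, #113, #114, #116; alternates → #118, #120, #121, #123.
So seat 8 is #116.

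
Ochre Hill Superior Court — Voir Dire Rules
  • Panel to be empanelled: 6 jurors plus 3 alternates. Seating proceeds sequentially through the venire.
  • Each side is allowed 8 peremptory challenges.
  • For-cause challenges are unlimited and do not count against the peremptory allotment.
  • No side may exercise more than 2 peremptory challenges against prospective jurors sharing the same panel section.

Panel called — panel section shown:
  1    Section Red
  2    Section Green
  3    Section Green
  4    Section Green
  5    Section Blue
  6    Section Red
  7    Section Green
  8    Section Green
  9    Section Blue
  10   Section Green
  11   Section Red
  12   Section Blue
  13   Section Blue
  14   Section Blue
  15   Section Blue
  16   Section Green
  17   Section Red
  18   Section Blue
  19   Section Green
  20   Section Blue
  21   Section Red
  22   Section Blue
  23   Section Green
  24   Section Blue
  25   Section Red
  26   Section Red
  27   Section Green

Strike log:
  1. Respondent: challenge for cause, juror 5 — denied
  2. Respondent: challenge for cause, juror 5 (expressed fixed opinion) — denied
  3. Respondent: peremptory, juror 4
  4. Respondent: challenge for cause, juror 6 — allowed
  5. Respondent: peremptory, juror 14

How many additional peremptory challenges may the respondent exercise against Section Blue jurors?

1

Respondent peremptories so far: #4, #14 — 2 of 8 used, 6 left overall.
Against Section Blue: #14 — 1 used; per-section cap 2 leaves 1.
Binding limit: min(6, 1) = 1.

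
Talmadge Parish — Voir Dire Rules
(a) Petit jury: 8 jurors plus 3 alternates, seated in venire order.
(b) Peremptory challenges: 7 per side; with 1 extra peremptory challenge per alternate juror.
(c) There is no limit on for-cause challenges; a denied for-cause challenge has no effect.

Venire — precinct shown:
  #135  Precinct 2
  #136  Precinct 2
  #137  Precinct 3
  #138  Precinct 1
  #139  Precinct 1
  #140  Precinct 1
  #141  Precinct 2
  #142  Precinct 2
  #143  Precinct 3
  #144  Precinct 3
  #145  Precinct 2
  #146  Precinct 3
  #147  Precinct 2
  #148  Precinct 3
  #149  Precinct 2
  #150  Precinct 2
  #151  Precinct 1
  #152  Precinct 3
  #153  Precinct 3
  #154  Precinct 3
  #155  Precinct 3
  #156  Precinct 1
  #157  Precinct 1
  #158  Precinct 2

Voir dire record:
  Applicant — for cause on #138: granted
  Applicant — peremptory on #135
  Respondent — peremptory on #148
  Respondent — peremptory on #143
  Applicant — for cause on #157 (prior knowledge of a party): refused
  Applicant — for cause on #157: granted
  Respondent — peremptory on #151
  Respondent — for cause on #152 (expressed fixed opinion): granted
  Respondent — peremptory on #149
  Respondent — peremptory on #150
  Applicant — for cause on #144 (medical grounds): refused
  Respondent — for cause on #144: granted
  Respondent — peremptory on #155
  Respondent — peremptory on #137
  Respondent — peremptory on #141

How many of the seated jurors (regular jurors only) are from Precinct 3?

2

Removed: #135, #137, #138, #141, #143, #144, #148, #149, #150, #151, #152, #155, #157.
Seated jurors 1–8: #136, #139, #140, #142, #145, #146, #147, #153 (alternates #154, #156, #158 not counted).
Of those, in Precinct 3: #146, #153 → 2.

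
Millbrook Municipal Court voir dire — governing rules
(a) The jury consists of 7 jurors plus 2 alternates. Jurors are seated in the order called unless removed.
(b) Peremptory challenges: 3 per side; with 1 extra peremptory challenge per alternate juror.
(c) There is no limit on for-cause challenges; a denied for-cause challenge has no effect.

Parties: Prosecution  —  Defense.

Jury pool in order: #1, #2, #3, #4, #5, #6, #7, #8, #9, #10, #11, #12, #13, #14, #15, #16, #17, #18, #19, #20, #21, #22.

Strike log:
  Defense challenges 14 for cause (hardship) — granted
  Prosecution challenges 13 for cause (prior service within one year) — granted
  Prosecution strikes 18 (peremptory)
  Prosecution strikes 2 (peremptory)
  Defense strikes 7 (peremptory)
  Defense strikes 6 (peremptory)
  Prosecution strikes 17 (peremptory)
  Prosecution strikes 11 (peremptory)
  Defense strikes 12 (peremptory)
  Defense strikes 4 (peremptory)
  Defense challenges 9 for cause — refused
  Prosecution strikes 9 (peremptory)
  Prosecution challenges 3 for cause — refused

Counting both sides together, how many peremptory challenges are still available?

Prosecution allotment: 3 base + 1 × 2 alternates = 5. Defense allotment: 3 base + 1 × 2 alternates = 5.
Prosecution peremptories used: #18, #2, #17, #11, #9 — 5 (for-cause on #13, #3 don't count).
Defense peremptories used: #7, #6, #12, #4 — 4 (for-cause on #14, #9 don't count).
Remaining: (5 − 5) + (5 − 4) = 1.

1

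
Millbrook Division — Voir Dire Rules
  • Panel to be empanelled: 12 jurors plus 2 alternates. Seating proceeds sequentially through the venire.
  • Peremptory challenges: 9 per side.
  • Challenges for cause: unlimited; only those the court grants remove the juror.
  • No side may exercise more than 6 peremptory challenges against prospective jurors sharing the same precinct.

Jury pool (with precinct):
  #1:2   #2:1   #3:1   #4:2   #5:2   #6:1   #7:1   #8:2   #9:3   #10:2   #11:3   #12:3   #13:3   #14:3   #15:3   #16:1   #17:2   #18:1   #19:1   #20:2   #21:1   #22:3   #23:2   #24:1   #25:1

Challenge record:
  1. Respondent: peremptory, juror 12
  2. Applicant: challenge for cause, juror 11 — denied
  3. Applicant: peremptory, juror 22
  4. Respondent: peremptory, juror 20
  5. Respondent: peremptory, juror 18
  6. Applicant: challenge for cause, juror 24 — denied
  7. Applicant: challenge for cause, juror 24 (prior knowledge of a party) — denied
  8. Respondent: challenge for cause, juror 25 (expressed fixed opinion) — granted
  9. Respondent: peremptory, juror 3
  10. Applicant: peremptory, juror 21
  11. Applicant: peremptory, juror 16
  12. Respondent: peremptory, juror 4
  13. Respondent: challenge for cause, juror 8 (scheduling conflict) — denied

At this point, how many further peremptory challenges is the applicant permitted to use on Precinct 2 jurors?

Applicant peremptories so far: #22, #21, #16 — 3 of 9 used, 6 left overall.
Against Precinct 2: none yet — per-precinct cap 6 leaves 6.
Binding limit: min(6, 6) = 6.

6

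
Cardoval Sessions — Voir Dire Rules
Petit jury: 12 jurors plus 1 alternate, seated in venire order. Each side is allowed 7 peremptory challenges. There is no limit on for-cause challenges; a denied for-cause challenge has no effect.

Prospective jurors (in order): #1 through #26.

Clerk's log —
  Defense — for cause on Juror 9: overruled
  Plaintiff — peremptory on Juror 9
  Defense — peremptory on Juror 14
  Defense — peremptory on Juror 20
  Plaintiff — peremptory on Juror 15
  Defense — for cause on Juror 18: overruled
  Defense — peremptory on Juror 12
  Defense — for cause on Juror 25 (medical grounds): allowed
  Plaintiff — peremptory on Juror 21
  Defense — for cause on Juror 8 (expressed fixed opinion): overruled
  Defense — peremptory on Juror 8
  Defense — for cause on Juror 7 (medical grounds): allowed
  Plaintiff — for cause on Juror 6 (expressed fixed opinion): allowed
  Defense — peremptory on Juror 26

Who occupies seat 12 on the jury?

Removed: #6, #7, #8, #9, #12, #14, #15, #20, #21, #25, #26. (#18 stays — for-cause denied.)
Seating in order: seats 1–12 → #1, #2, #3, #4, #5, #10, #11, #13, #16, #17, #18, #19; alternates → #22.
So seat 12 is #19.

19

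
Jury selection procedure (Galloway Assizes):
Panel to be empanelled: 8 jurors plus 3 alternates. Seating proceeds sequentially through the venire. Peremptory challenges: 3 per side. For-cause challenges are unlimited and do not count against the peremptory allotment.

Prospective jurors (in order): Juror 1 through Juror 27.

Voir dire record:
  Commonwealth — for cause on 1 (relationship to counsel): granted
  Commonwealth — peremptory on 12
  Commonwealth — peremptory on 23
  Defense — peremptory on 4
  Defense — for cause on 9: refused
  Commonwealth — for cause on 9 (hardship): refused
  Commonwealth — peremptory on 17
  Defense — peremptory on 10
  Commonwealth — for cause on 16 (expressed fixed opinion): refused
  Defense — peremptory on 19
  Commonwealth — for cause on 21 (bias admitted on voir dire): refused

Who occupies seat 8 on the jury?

11

Removed: #1, #4, #10, #12, #17, #19, #23. (#9, #16, #21 stay — for-cause denied.)
Seating in order: seats 1–8 → #2, #3, #5, #6, #7, #8, #9, #11; alternates → #13, #14, #15.
So seat 8 is #11.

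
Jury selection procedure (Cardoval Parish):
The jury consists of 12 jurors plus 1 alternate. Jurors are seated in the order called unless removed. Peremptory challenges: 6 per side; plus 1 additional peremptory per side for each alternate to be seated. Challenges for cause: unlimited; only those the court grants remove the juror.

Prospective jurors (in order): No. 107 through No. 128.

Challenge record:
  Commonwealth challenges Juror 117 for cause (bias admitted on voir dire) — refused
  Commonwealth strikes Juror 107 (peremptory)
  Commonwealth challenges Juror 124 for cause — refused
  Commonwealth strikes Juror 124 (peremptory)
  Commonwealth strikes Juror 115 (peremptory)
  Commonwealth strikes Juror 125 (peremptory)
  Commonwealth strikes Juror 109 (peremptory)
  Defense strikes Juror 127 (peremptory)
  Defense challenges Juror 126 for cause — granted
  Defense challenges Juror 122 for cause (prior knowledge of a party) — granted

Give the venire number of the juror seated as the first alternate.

123

Removed: #107, #109, #115, #122, #124, #125, #126, #127. (#117 stays — for-cause denied.)
Seating in order: seats 1–12 → #108, #110, #111, #112, #113, #114, #116, #117, #118, #119, #120, #121; alternates → #123.
So alternate 1 is #123.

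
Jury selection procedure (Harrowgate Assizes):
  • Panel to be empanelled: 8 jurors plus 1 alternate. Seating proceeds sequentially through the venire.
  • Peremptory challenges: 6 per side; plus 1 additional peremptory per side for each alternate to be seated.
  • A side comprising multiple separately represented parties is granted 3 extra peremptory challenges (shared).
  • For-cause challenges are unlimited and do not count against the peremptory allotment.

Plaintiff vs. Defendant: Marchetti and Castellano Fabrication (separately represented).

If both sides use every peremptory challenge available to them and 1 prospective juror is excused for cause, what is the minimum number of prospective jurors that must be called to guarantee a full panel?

27

Seats to fill: 8 + 1 alternates = 9.
Peremptories — Plaintiff: 6 + 1×1 = 7; Defendant: 6 + 1×1 + 3 = 10; total 17.
For-cause removals: 1.
Minimum venire: 9 + 17 + 1 = 27.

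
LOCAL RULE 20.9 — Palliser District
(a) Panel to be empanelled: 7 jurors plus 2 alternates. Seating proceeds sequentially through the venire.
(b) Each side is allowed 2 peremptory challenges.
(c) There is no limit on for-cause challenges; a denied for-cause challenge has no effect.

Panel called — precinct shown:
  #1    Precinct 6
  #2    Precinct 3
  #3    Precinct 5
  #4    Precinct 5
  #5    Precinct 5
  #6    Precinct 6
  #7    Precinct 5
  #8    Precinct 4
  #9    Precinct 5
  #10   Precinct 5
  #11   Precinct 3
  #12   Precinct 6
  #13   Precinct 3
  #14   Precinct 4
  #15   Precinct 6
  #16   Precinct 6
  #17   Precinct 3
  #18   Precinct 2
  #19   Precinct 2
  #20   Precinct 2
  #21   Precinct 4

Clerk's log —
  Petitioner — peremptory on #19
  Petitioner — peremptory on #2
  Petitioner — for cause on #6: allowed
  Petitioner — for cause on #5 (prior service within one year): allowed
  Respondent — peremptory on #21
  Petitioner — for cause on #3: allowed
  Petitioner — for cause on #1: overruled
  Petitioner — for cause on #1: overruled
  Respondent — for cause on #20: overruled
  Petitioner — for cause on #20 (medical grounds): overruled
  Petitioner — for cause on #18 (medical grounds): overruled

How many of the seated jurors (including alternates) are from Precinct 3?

Removed: #2, #3, #5, #6, #19, #21.
Seated (9 incl. alternates): #1, #4, #7, #8, #9, #10, #11, #12, #13.
Of those, in Precinct 3: #11, #13 → 2.

2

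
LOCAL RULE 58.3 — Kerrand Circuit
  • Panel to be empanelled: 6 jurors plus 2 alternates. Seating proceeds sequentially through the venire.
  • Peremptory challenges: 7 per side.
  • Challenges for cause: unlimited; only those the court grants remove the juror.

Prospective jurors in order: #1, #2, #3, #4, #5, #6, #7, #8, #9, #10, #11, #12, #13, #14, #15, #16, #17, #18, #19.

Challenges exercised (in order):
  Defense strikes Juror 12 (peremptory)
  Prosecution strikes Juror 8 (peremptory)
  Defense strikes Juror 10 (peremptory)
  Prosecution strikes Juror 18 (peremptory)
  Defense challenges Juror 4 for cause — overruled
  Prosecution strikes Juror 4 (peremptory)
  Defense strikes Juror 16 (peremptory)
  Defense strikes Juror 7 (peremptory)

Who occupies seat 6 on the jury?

9

Removed: #4, #7, #8, #10, #12, #16, #18.
Filling seats in venire order through position 6: #1, #2, #3, #5, #6, #9.
So seat 6 is #9.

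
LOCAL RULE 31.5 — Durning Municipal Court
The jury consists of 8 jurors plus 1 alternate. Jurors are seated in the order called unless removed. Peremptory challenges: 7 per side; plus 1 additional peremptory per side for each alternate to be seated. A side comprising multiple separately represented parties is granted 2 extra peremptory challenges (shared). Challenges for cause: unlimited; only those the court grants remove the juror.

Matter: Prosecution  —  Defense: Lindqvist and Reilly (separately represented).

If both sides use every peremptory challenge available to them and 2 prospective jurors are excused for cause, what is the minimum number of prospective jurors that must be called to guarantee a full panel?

Seats to fill: 8 + 1 alternates = 9.
Peremptories — Prosecution: 7 + 1×1 = 8; Defense: 7 + 1×1 + 2 = 10; total 18.
For-cause removals: 2.
Minimum venire: 9 + 18 + 2 = 29.

29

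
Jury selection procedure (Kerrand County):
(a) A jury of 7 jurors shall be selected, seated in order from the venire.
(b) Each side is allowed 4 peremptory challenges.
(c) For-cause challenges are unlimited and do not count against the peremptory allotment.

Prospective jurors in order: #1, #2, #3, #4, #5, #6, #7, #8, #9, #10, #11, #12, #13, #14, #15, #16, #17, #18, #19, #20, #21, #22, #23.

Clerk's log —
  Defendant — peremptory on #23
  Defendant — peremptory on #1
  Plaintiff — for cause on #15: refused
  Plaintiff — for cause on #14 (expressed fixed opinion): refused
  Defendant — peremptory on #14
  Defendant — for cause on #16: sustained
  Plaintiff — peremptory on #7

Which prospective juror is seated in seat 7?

Removed: #1, #7, #14, #16, #23. (#15 stays — for-cause denied.)
Seating in order: seats 1–7 → #2, #3, #4, #5, #6, #8, #9.
So seat 7 is #9.

9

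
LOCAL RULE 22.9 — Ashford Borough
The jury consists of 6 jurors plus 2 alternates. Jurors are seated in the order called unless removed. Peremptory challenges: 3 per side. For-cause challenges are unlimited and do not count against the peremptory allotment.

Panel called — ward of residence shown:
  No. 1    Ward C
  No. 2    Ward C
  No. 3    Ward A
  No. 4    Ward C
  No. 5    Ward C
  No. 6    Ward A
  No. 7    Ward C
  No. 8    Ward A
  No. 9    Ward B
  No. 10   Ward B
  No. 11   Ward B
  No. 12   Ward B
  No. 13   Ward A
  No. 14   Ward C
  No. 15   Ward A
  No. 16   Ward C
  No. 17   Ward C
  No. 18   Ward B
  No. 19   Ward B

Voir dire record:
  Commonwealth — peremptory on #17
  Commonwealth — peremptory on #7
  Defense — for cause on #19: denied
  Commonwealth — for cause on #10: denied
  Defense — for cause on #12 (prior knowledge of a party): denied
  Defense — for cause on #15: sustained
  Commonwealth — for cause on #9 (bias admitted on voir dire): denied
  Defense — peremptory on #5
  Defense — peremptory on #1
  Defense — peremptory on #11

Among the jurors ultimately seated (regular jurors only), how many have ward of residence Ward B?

Removed: #1, #5, #7, #11, #15, #17.
Seated jurors 1–6: #2, #3, #4, #6, #8, #9 (alternates #10, #12 not counted).
Of those, in Ward B: #9 → 1.

1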